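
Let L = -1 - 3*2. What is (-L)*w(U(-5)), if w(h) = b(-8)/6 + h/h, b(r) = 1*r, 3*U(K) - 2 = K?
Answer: -7/3 ≈ -2.3333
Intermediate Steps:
U(K) = ⅔ + K/3
b(r) = r
L = -7 (L = -1 - 6 = -7)
w(h) = -⅓ (w(h) = -8/6 + h/h = -8*⅙ + 1 = -4/3 + 1 = -⅓)
(-L)*w(U(-5)) = -1*(-7)*(-⅓) = 7*(-⅓) = -7/3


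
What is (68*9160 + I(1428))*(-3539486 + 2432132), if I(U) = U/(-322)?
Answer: -15864106218852/23 ≈ -6.8974e+11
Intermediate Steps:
I(U) = -U/322 (I(U) = U*(-1/322) = -U/322)
(68*9160 + I(1428))*(-3539486 + 2432132) = (68*9160 - 1/322*1428)*(-3539486 + 2432132) = (622880 - 102/23)*(-1107354) = (14326138/23)*(-1107354) = -15864106218852/23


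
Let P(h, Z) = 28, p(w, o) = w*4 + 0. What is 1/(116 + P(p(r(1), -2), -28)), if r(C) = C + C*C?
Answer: 1/144 ≈ 0.0069444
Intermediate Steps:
r(C) = C + C**2
p(w, o) = 4*w (p(w, o) = 4*w + 0 = 4*w)
1/(116 + P(p(r(1), -2), -28)) = 1/(116 + 28) = 1/144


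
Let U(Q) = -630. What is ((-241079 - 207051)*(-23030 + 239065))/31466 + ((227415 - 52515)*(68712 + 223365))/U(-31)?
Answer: -9268938702935/110131 ≈ -8.4163e+7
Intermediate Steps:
((-241079 - 207051)*(-23030 + 239065))/31466 + ((227415 - 52515)*(68712 + 223365))/U(-31) = ((-241079 - 207051)*(-23030 + 239065))/31466 + ((227415 - 52515)*(68712 + 223365))/(-630) = -448130*216035*(1/31466) + (174900*292077)*(-1/630) = -96811764550*1/31466 + 51084267300*(-1/630) = -48405882275/15733 - 567602970/7 = -9268938702935/110131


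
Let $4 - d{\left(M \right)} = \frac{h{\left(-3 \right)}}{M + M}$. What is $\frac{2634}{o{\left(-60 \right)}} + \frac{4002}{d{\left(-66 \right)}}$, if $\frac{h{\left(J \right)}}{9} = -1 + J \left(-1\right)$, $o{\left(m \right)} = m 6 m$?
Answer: $\frac{316998349}{327600} \approx 967.64$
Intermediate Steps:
$o{\left(m \right)} = 6 m^{2}$ ($o{\left(m \right)} = 6 m m = 6 m^{2}$)
$h{\left(J \right)} = -9 - 9 J$ ($h{\left(J \right)} = 9 \left(-1 + J \left(-1\right)\right) = 9 \left(-1 - J\right) = -9 - 9 J$)
$d{\left(M \right)} = 4 - \frac{9}{M}$ ($d{\left(M \right)} = 4 - \frac{-9 - -27}{M + M} = 4 - \frac{-9 + 27}{2 M} = 4 - 18 \frac{1}{2 M} = 4 - \frac{9}{M}$)
$\frac{2634}{o{\left(-60 \right)}} + \frac{4002}{d{\left(-66 \right)}} = \frac{2634}{6 \left(-60\right)^{2}} + \frac{4002}{4 - \frac{9}{-66}} = \frac{2634}{6 \cdot 3600} + \frac{4002}{4 - - \frac{3}{22}} = \frac{2634}{21600} + \frac{4002}{4 + \frac{3}{22}} = 2634 \cdot \frac{1}{21600} + \frac{4002}{\frac{91}{22}} = \frac{439}{3600} + 4002 \cdot \frac{22}{91} = \frac{439}{3600} + \frac{88044}{91} = \frac{316998349}{327600}$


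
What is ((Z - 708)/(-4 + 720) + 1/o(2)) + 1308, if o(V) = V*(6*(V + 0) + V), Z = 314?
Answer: 6553117/5012 ≈ 1307.5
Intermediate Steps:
o(V) = 7*V² (o(V) = V*(6*V + V) = V*(7*V) = 7*V²)
((Z - 708)/(-4 + 720) + 1/o(2)) + 1308 = ((314 - 708)/(-4 + 720) + 1/(7*2²)) + 1308 = (-394/716 + 1/(7*4)) + 1308 = (-394*1/716 + 1/28) + 1308 = (-197/358 + 1/28) + 1308 = -2579/5012 + 1308 = 6553117/5012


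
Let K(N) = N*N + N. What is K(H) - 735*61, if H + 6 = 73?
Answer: -40279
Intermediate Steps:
H = 67 (H = -6 + 73 = 67)
K(N) = N + N² (K(N) = N² + N = N + N²)
K(H) - 735*61 = 67*(1 + 67) - 735*61 = 67*68 - 44835 = 4556 - 44835 = -40279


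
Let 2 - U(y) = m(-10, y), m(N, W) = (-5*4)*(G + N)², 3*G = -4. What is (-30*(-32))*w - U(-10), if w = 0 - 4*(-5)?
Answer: 149662/9 ≈ 16629.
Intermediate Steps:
G = -4/3 (G = (⅓)*(-4) = -4/3 ≈ -1.3333)
w = 20 (w = 0 + 20 = 20)
m(N, W) = -20*(-4/3 + N)² (m(N, W) = (-5*4)*(-4/3 + N)² = -20*(-4/3 + N)²)
U(y) = 23138/9 (U(y) = 2 - (-20)*(-4 + 3*(-10))²/9 = 2 - (-20)*(-4 - 30)²/9 = 2 - (-20)*(-34)²/9 = 2 - (-20)*1156/9 = 2 - 1*(-23120/9) = 2 + 23120/9 = 23138/9)
(-30*(-32))*w - U(-10) = -30*(-32)*20 - 1*23138/9 = 960*20 - 23138/9 = 19200 - 23138/9 = 149662/9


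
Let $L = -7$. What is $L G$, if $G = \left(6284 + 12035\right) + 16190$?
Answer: $-241563$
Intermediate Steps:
$G = 34509$ ($G = 18319 + 16190 = 34509$)
$L G = \left(-7\right) 34509 = -241563$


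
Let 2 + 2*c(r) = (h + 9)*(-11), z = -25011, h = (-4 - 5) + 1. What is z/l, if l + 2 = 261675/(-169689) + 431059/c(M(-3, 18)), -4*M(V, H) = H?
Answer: 1414697193/3751275769 ≈ 0.37712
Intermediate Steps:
M(V, H) = -H/4
h = -8 (h = -9 + 1 = -8)
c(r) = -13/2 (c(r) = -1 + ((-8 + 9)*(-11))/2 = -1 + (1*(-11))/2 = -1 + (½)*(-11) = -1 - 11/2 = -13/2)
l = -3751275769/56563 (l = -2 + (261675/(-169689) + 431059/(-13/2)) = -2 + (261675*(-1/169689) + 431059*(-2/13)) = -2 + (-87225/56563 - 862118/13) = -2 - 3751162643/56563 = -3751275769/56563 ≈ -66320.)
z/l = -25011/(-3751275769/56563) = -25011*(-56563/3751275769) = 1414697193/3751275769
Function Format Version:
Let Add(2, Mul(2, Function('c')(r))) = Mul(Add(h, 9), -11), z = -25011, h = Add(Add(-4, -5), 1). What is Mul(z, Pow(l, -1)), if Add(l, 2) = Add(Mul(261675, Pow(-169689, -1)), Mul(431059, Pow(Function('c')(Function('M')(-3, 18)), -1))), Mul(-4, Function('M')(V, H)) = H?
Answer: Rational(1414697193, 3751275769) ≈ 0.37712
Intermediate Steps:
Function('M')(V, H) = Mul(Rational(-1, 4), H)
h = -8 (h = Add(-9, 1) = -8)
Function('c')(r) = Rational(-13, 2) (Function('c')(r) = Add(-1, Mul(Rational(1, 2), Mul(Add(-8, 9), -11))) = Add(-1, Mul(Rational(1, 2), Mul(1, -11))) = Add(-1, Mul(Rational(1, 2), -11)) = Add(-1, Rational(-11, 2)) = Rational(-13, 2))
l = Rational(-3751275769, 56563) (l = Add(-2, Add(Mul(261675, Pow(-169689, -1)), Mul(431059, Pow(Rational(-13, 2), -1)))) = Add(-2, Add(Mul(261675, Rational(-1, 169689)), Mul(431059, Rational(-2, 13)))) = Add(-2, Add(Rational(-87225, 56563), Rational(-862118, 13))) = Add(-2, Rational(-3751162643, 56563)) = Rational(-3751275769, 56563) ≈ -66320.)
Mul(z, Pow(l, -1)) = Mul(-25011, Pow(Rational(-3751275769, 56563), -1)) = Mul(-25011, Rational(-56563, 3751275769)) = Rational(1414697193, 3751275769)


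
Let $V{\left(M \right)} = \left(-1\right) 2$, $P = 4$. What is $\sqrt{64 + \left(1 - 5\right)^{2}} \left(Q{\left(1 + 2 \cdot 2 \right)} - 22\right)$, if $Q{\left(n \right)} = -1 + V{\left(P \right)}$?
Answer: $- 100 \sqrt{5} \approx -223.61$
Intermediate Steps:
$V{\left(M \right)} = -2$
$Q{\left(n \right)} = -3$ ($Q{\left(n \right)} = -1 - 2 = -3$)
$\sqrt{64 + \left(1 - 5\right)^{2}} \left(Q{\left(1 + 2 \cdot 2 \right)} - 22\right) = \sqrt{64 + \left(1 - 5\right)^{2}} \left(-3 - 22\right) = \sqrt{64 + \left(-4\right)^{2}} \left(-25\right) = \sqrt{64 + 16} \left(-25\right) = \sqrt{80} \left(-25\right) = 4 \sqrt{5} \left(-25\right) = - 100 \sqrt{5}$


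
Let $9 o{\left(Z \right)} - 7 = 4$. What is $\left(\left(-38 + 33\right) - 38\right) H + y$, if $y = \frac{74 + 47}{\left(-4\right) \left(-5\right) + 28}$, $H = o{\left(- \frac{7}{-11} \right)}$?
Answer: $- \frac{7205}{144} \approx -50.035$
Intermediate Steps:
$o{\left(Z \right)} = \frac{11}{9}$ ($o{\left(Z \right)} = \frac{7}{9} + \frac{1}{9} \cdot 4 = \frac{7}{9} + \frac{4}{9} = \frac{11}{9}$)
$H = \frac{11}{9} \approx 1.2222$
$y = \frac{121}{48}$ ($y = \frac{121}{20 + 28} = \frac{121}{48} \approx 2.5208$)
$\left(\left(-38 + 33\right) - 38\right) H + y = \left(\left(-38 + 33\right) - 38\right) \frac{11}{9} + \frac{121}{48} = \left(-5 - 38\right) \frac{11}{9} + \frac{121}{48} = \left(-43\right) \frac{11}{9} + \frac{121}{48} = - \frac{473}{9} + \frac{121}{48} = - \frac{7205}{144}$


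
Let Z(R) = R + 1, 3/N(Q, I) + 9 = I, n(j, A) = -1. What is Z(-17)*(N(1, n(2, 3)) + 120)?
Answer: -9576/5 ≈ -1915.2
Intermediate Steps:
N(Q, I) = 3/(-9 + I)
Z(R) = 1 + R
Z(-17)*(N(1, n(2, 3)) + 120) = (1 - 17)*(3/(-9 - 1) + 120) = -16*(3/(-10) + 120) = -16*(3*(-⅒) + 120) = -16*(-3/10 + 120) = -16*1197/10 = -9576/5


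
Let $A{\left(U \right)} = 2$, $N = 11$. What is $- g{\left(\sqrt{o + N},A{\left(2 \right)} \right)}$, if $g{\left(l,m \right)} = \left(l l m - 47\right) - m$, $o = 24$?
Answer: $-21$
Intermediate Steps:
$g{\left(l,m \right)} = -47 - m + m l^{2}$ ($g{\left(l,m \right)} = \left(l^{2} m - 47\right) - m = \left(m l^{2} - 47\right) - m = \left(-47 + m l^{2}\right) - m = -47 - m + m l^{2}$)
$- g{\left(\sqrt{o + N},A{\left(2 \right)} \right)} = - (-47 - 2 + 2 \left(\sqrt{24 + 11}\right)^{2}) = - (-47 - 2 + 2 \left(\sqrt{35}\right)^{2}) = - (-47 - 2 + 2 \cdot 35) = - (-47 - 2 + 70) = \left(-1\right) 21 = -21$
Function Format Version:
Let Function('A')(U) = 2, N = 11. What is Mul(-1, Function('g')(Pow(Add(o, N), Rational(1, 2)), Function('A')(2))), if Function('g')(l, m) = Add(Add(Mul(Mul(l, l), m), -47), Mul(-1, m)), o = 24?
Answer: -21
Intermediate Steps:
Function('g')(l, m) = Add(-47, Mul(-1, m), Mul(m, Pow(l, 2))) (Function('g')(l, m) = Add(Add(Mul(Pow(l, 2), m), -47), Mul(-1, m)) = Add(Add(Mul(m, Pow(l, 2)), -47), Mul(-1, m)) = Add(Add(-47, Mul(m, Pow(l, 2))), Mul(-1, m)) = Add(-47, Mul(-1, m), Mul(m, Pow(l, 2))))
Mul(-1, Function('g')(Pow(Add(o, N), Rational(1, 2)), Function('A')(2))) = Mul(-1, Add(-47, Mul(-1, 2), Mul(2, Pow(Pow(Add(24, 11), Rational(1, 2)), 2)))) = Mul(-1, Add(-47, -2, Mul(2, Pow(Pow(35, Rational(1, 2)), 2)))) = Mul(-1, Add(-47, -2, Mul(2, 35))) = Mul(-1, Add(-47, -2, 70)) = Mul(-1, 21) = -21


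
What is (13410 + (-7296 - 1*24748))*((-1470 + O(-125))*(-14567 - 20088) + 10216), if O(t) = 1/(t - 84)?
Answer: -18039787910606/19 ≈ -9.4946e+11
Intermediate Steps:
O(t) = 1/(-84 + t)
(13410 + (-7296 - 1*24748))*((-1470 + O(-125))*(-14567 - 20088) + 10216) = (13410 + (-7296 - 1*24748))*((-1470 + 1/(-84 - 125))*(-14567 - 20088) + 10216) = (13410 + (-7296 - 24748))*((-1470 + 1/(-209))*(-34655) + 10216) = (13410 - 32044)*((-1470 - 1/209)*(-34655) + 10216) = -18634*(-307231/209*(-34655) + 10216) = -18634*(10647090305/209 + 10216) = -18634*10649225449/209 = -18039787910606/19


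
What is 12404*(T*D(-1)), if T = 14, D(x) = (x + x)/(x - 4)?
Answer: 347312/5 ≈ 69462.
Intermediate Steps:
D(x) = 2*x/(-4 + x) (D(x) = (2*x)/(-4 + x) = 2*x/(-4 + x))
12404*(T*D(-1)) = 12404*(14*(2*(-1)/(-4 - 1))) = 12404*(14*(2*(-1)/(-5))) = 12404*(14*(2*(-1)*(-⅕))) = 12404*(14*(⅖)) = 12404*(28/5) = 347312/5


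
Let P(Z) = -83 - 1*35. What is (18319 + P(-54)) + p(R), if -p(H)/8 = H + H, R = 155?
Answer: 15721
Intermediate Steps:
p(H) = -16*H (p(H) = -8*(H + H) = -16*H)
P(Z) = -118 (P(Z) = -83 - 35 = -118)
(18319 + P(-54)) + p(R) = (18319 - 118) - 16*155 = 18201 - 2480 = 15721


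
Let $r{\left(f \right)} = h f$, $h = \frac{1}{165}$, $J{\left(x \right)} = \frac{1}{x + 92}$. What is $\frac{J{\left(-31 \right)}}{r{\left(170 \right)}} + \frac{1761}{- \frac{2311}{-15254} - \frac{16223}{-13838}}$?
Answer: $\frac{64246448486759}{48297455770} \approx 1330.2$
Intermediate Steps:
$J{\left(x \right)} = \frac{1}{92 + x}$
$h = \frac{1}{165} \approx 0.0060606$
$r{\left(f \right)} = \frac{f}{165}$
$\frac{J{\left(-31 \right)}}{r{\left(170 \right)}} + \frac{1761}{- \frac{2311}{-15254} - \frac{16223}{-13838}} = \frac{1}{\left(92 - 31\right) \frac{1}{165} \cdot 170} + \frac{1761}{- \frac{2311}{-15254} - \frac{16223}{-13838}} = \frac{1}{61 \cdot \frac{34}{33}} + \frac{1761}{\left(-2311\right) \left(- \frac{1}{15254}\right) - - \frac{16223}{13838}} = \frac{1}{61} \cdot \frac{33}{34} + \frac{1761}{\frac{2311}{15254} + \frac{16223}{13838}} = \frac{33}{2074} + \frac{1761}{\frac{69861315}{52771213}} = \frac{33}{2074} + 1761 \cdot \frac{52771213}{69861315} = \frac{33}{2074} + \frac{30976702031}{23287105} = \frac{64246448486759}{48297455770}$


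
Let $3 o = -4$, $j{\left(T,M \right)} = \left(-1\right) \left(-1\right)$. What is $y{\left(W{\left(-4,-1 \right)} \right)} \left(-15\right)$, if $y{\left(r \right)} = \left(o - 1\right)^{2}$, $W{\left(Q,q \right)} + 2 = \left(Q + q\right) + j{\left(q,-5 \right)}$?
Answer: $- \frac{245}{3} \approx -81.667$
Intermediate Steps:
$j{\left(T,M \right)} = 1$
$o = - \frac{4}{3}$ ($o = \frac{1}{3} \left(-4\right) = - \frac{4}{3} \approx -1.3333$)
$W{\left(Q,q \right)} = -1 + Q + q$ ($W{\left(Q,q \right)} = -2 + \left(\left(Q + q\right) + 1\right) = -2 + \left(1 + Q + q\right) = -1 + Q + q$)
$y{\left(r \right)} = \frac{49}{9}$ ($y{\left(r \right)} = \left(- \frac{4}{3} - 1\right)^{2} = \left(- \frac{7}{3}\right)^{2} = \frac{49}{9}$)
$y{\left(W{\left(-4,-1 \right)} \right)} \left(-15\right) = \frac{49}{9} \left(-15\right) = - \frac{245}{3}$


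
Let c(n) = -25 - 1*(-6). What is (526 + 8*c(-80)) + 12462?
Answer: 12836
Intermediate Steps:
c(n) = -19 (c(n) = -25 + 6 = -19)
(526 + 8*c(-80)) + 12462 = (526 + 8*(-19)) + 12462 = (526 - 152) + 12462 = 374 + 12462 = 12836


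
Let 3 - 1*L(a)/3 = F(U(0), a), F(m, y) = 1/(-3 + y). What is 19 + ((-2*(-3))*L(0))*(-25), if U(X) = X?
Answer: -1481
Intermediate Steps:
L(a) = 9 - 3/(-3 + a)
19 + ((-2*(-3))*L(0))*(-25) = 19 + ((-2*(-3))*(3*(-10 + 3*0)/(-3 + 0)))*(-25) = 19 + (6*(3*(-10 + 0)/(-3)))*(-25) = 19 + (6*(3*(-⅓)*(-10)))*(-25) = 19 + (6*10)*(-25) = 19 + 60*(-25) = 19 - 1500 = -1481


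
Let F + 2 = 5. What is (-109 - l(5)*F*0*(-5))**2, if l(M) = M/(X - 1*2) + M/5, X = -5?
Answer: 11881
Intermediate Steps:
F = 3 (F = -2 + 5 = 3)
l(M) = 2*M/35 (l(M) = M/(-5 - 1*2) + M/5 = M/(-5 - 2) + M*(1/5) = M/(-7) + M/5 = M*(-1/7) + M/5 = -M/7 + M/5 = 2*M/35)
(-109 - l(5)*F*0*(-5))**2 = (-109 - (2/35)*5*3*0*(-5))**2 = (-109 - 2*0/7*(-5))**2 = (-109 - 1*0*(-5))**2 = (-109 + 0*(-5))**2 = (-109 + 0)**2 = (-109)**2 = 11881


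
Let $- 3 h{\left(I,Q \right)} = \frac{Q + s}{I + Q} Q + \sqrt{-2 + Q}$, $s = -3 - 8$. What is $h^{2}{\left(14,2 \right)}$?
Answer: $\frac{9}{64} \approx 0.14063$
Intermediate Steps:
$s = -11$ ($s = -3 - 8 = -11$)
$h{\left(I,Q \right)} = - \frac{\sqrt{-2 + Q}}{3} - \frac{Q \left(-11 + Q\right)}{3 \left(I + Q\right)}$ ($h{\left(I,Q \right)} = - \frac{\frac{Q - 11}{I + Q} Q + \sqrt{-2 + Q}}{3} = - \frac{\frac{-11 + Q}{I + Q} Q + \sqrt{-2 + Q}}{3} = - \frac{\frac{Q \left(-11 + Q\right)}{I + Q} + \sqrt{-2 + Q}}{3} = - \frac{\sqrt{-2 + Q} + \frac{Q \left(-11 + Q\right)}{I + Q}}{3} = - \frac{\sqrt{-2 + Q}}{3} - \frac{Q \left(-11 + Q\right)}{3 \left(I + Q\right)}$)
$h^{2}{\left(14,2 \right)} = \left(\frac{- 2^{2} + 11 \cdot 2 - 14 \sqrt{-2 + 2} - 2 \sqrt{-2 + 2}}{3 \left(14 + 2\right)}\right)^{2} = \left(\frac{\left(-1\right) 4 + 22 - 14 \sqrt{0} - 2 \sqrt{0}}{3 \cdot 16}\right)^{2} = \left(\frac{1}{3} \cdot \frac{1}{16} \left(-4 + 22 - 14 \cdot 0 - 2 \cdot 0\right)\right)^{2} = \left(\frac{1}{3} \cdot \frac{1}{16} \left(-4 + 22 + 0 + 0\right)\right)^{2} = \left(\frac{1}{3} \cdot \frac{1}{16} \cdot 18\right)^{2} = \left(\frac{3}{8}\right)^{2} = \frac{9}{64}$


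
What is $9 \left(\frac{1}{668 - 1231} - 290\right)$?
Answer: $- \frac{1469439}{563} \approx -2610.0$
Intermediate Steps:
$9 \left(\frac{1}{668 - 1231} - 290\right) = 9 \left(\frac{1}{-563} - 290\right) = 9 \left(- \frac{1}{563} - 290\right) = 9 \left(- \frac{163271}{563}\right) = - \frac{1469439}{563}$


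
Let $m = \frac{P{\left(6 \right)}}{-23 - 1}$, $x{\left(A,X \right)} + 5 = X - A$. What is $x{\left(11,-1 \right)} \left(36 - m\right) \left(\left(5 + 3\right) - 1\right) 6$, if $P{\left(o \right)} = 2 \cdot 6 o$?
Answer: $-27846$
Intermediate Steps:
$x{\left(A,X \right)} = -5 + X - A$ ($x{\left(A,X \right)} = -5 - \left(A - X\right) = -5 + X - A$)
$P{\left(o \right)} = 12 o$
$m = -3$ ($m = \frac{12 \cdot 6}{-23 - 1} = \frac{72}{-24} = 72 \left(- \frac{1}{24}\right) = -3$)
$x{\left(11,-1 \right)} \left(36 - m\right) \left(\left(5 + 3\right) - 1\right) 6 = \left(-5 - 1 - 11\right) \left(36 - -3\right) \left(\left(5 + 3\right) - 1\right) 6 = \left(-5 - 1 - 11\right) \left(36 + 3\right) \left(8 - 1\right) 6 = \left(-17\right) 39 \cdot 7 \cdot 6 = \left(-663\right) 42 = -27846$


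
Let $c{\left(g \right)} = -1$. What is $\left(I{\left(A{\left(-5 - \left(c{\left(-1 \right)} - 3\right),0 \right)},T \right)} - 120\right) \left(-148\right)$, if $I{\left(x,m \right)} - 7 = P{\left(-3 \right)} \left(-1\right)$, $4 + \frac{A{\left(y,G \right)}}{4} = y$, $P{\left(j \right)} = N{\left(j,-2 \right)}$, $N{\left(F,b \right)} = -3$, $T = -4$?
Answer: $16280$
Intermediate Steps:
$P{\left(j \right)} = -3$
$A{\left(y,G \right)} = -16 + 4 y$
$I{\left(x,m \right)} = 10$ ($I{\left(x,m \right)} = 7 - -3 = 7 + 3 = 10$)
$\left(I{\left(A{\left(-5 - \left(c{\left(-1 \right)} - 3\right),0 \right)},T \right)} - 120\right) \left(-148\right) = \left(10 - 120\right) \left(-148\right) = \left(-110\right) \left(-148\right) = 16280$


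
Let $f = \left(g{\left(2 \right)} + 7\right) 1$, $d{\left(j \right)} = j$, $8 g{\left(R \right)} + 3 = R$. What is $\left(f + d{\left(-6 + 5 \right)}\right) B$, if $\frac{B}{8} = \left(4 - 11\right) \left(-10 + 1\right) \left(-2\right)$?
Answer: $-5922$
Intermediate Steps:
$g{\left(R \right)} = - \frac{3}{8} + \frac{R}{8}$
$f = \frac{55}{8}$ ($f = \left(\left(- \frac{3}{8} + \frac{1}{8} \cdot 2\right) + 7\right) 1 = \left(\left(- \frac{3}{8} + \frac{1}{4}\right) + 7\right) 1 = \left(- \frac{1}{8} + 7\right) 1 = \frac{55}{8} \cdot 1 = \frac{55}{8} \approx 6.875$)
$B = -1008$ ($B = 8 \left(4 - 11\right) \left(-10 + 1\right) \left(-2\right) = 8 \left(-7\right) \left(-9\right) \left(-2\right) = 8 \cdot 63 \left(-2\right) = 8 \left(-126\right) = -1008$)
$\left(f + d{\left(-6 + 5 \right)}\right) B = \left(\frac{55}{8} + \left(-6 + 5\right)\right) \left(-1008\right) = \left(\frac{55}{8} - 1\right) \left(-1008\right) = \frac{47}{8} \left(-1008\right) = -5922$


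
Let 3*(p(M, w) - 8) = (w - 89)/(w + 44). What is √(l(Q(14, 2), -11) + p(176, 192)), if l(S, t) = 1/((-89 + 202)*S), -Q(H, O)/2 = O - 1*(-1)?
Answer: 7*√265953297/40002 ≈ 2.8538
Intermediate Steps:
p(M, w) = 8 + (-89 + w)/(3*(44 + w)) (p(M, w) = 8 + ((w - 89)/(w + 44))/3 = 8 + ((-89 + w)/(44 + w))/3 = 8 + (-89 + w)/(3*(44 + w)))
Q(H, O) = -2 - 2*O (Q(H, O) = -2*(O - 1*(-1)) = -2*(O + 1) = -2*(1 + O) = -2 - 2*O)
l(S, t) = 1/(113*S)
√(l(Q(14, 2), -11) + p(176, 192)) = √(1/(113*(-2 - 2*2)) + (967 + 25*192)/(3*(44 + 192))) = √(1/(113*(-2 - 4)) + (⅓)*(967 + 4800)/236) = √((1/113)/(-6) + (⅓)*(1/236)*5767) = √((1/113)*(-⅙) + 5767/708) = √(-1/678 + 5767/708) = √(651553/80004) = 7*√265953297/40002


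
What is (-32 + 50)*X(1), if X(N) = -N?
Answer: -18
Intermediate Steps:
(-32 + 50)*X(1) = (-32 + 50)*(-1*1) = 18*(-1) = -18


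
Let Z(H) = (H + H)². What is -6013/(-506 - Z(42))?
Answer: 6013/7562 ≈ 0.79516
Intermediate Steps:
Z(H) = 4*H² (Z(H) = (2*H)² = 4*H²)
-6013/(-506 - Z(42)) = -6013/(-506 - 4*42²) = -6013/(-506 - 4*1764) = -6013/(-506 - 1*7056) = -6013/(-506 - 7056) = -6013/(-7562) = -6013*(-1/7562) = 6013/7562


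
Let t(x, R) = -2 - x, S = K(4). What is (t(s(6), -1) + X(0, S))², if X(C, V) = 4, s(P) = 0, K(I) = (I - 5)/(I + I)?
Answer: 4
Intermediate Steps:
K(I) = (-5 + I)/(2*I) (K(I) = (-5 + I)/((2*I)) = (-5 + I)*(1/(2*I)) = (-5 + I)/(2*I))
S = -⅛ (S = (½)*(-5 + 4)/4 = (½)*(¼)*(-1) = -⅛ ≈ -0.12500)
(t(s(6), -1) + X(0, S))² = ((-2 - 1*0) + 4)² = ((-2 + 0) + 4)² = (-2 + 4)² = 2² = 4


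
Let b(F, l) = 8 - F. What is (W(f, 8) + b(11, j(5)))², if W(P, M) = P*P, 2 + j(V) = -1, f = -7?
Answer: 2116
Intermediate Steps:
j(V) = -3 (j(V) = -2 - 1 = -3)
W(P, M) = P²
(W(f, 8) + b(11, j(5)))² = ((-7)² + (8 - 1*11))² = (49 + (8 - 11))² = (49 - 3)² = 46² = 2116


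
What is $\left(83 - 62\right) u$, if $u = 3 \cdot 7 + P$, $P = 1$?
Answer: $462$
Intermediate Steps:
$u = 22$ ($u = 3 \cdot 7 + 1 = 21 + 1 = 22$)
$\left(83 - 62\right) u = \left(83 - 62\right) 22 = 21 \cdot 22 = 462$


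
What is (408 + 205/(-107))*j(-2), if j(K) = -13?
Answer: -564863/107 ≈ -5279.1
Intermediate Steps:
(408 + 205/(-107))*j(-2) = (408 + 205/(-107))*(-13) = (408 + 205*(-1/107))*(-13) = (408 - 205/107)*(-13) = (43451/107)*(-13) = -564863/107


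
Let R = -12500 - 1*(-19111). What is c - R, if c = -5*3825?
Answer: -25736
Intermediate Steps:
c = -19125
R = 6611 (R = -12500 + 19111 = 6611)
c - R = -19125 - 1*6611 = -19125 - 6611 = -25736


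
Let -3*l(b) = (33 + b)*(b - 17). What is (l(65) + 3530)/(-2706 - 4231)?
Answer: -1962/6937 ≈ -0.28283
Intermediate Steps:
l(b) = -(-17 + b)*(33 + b)/3 (l(b) = -(33 + b)*(b - 17)/3 = -(33 + b)*(-17 + b)/3 = -(-17 + b)*(33 + b)/3)
(l(65) + 3530)/(-2706 - 4231) = ((187 - 16/3*65 - ⅓*65²) + 3530)/(-2706 - 4231) = ((187 - 1040/3 - ⅓*4225) + 3530)/(-6937) = ((187 - 1040/3 - 4225/3) + 3530)*(-1/6937) = (-1568 + 3530)*(-1/6937) = 1962*(-1/6937) = -1962/6937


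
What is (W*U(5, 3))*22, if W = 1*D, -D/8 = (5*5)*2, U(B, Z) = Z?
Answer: -26400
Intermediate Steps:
D = -400 (D = -8*5*5*2 = -200*2 = -8*50 = -400)
W = -400 (W = 1*(-400) = -400)
(W*U(5, 3))*22 = -400*3*22 = -1200*22 = -26400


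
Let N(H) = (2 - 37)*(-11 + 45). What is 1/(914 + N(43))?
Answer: -1/276 ≈ -0.0036232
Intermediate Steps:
N(H) = -1190 (N(H) = -35*34 = -1190)
1/(914 + N(43)) = 1/(914 - 1190) = 1/(-276) = -1/276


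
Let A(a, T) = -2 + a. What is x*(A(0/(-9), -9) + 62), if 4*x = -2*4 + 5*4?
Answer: 180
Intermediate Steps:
x = 3 (x = (-2*4 + 5*4)/4 = (-8 + 20)/4 = (1/4)*12 = 3)
x*(A(0/(-9), -9) + 62) = 3*((-2 + 0/(-9)) + 62) = 3*((-2 + 0*(-1/9)) + 62) = 3*((-2 + 0) + 62) = 3*(-2 + 62) = 3*60 = 180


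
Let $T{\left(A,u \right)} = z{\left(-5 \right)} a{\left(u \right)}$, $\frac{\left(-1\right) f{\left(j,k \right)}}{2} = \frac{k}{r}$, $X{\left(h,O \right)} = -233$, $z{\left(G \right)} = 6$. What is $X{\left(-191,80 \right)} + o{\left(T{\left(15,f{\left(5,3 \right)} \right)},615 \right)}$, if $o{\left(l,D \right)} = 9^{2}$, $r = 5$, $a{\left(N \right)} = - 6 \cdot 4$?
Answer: $-152$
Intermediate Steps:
$a{\left(N \right)} = -24$ ($a{\left(N \right)} = \left(-1\right) 24 = -24$)
$f{\left(j,k \right)} = - \frac{2 k}{5}$ ($f{\left(j,k \right)} = - 2 \frac{k}{5} = - \frac{2 k}{5}$)
$T{\left(A,u \right)} = -144$ ($T{\left(A,u \right)} = 6 \left(-24\right) = -144$)
$o{\left(l,D \right)} = 81$
$X{\left(-191,80 \right)} + o{\left(T{\left(15,f{\left(5,3 \right)} \right)},615 \right)} = -233 + 81 = -152$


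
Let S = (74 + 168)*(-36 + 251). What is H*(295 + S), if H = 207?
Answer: 10831275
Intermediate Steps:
S = 52030 (S = 242*215 = 52030)
H*(295 + S) = 207*(295 + 52030) = 207*52325 = 10831275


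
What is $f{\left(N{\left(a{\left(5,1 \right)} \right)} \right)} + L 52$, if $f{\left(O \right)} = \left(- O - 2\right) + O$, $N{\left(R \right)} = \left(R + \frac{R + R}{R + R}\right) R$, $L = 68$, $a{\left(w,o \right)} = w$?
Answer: $3534$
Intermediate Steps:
$N{\left(R \right)} = R \left(1 + R\right)$ ($N{\left(R \right)} = \left(R + \frac{2 R}{2 R}\right) R = \left(R + 2 R \frac{1}{2 R}\right) R = \left(R + 1\right) R = \left(1 + R\right) R = R \left(1 + R\right)$)
$f{\left(O \right)} = -2$ ($f{\left(O \right)} = \left(-2 - O\right) + O = -2$)
$f{\left(N{\left(a{\left(5,1 \right)} \right)} \right)} + L 52 = -2 + 68 \cdot 52 = -2 + 3536 = 3534$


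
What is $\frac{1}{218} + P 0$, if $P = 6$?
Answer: $\frac{1}{218} \approx 0.0045872$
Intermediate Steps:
$\frac{1}{218} + P 0 = \frac{1}{218} + 6 \cdot 0 = \frac{1}{218} + 0 = \frac{1}{218}$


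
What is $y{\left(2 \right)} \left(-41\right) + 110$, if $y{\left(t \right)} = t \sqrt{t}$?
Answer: $110 - 82 \sqrt{2} \approx -5.9655$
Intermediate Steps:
$y{\left(t \right)} = t^{\frac{3}{2}}$
$y{\left(2 \right)} \left(-41\right) + 110 = 2^{\frac{3}{2}} \left(-41\right) + 110 = 2 \sqrt{2} \left(-41\right) + 110 = - 82 \sqrt{2} + 110 = 110 - 82 \sqrt{2}$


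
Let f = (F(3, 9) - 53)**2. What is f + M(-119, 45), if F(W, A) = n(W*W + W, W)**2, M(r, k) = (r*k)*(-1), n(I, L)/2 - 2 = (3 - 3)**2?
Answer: 6724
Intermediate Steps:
n(I, L) = 4 (n(I, L) = 4 + 2*(3 - 3)**2 = 4 + 2*0**2 = 4 + 2*0 = 4 + 0 = 4)
M(r, k) = -k*r (M(r, k) = (k*r)*(-1) = -k*r)
F(W, A) = 16 (F(W, A) = 4**2 = 16)
f = 1369 (f = (16 - 53)**2 = (-37)**2 = 1369)
f + M(-119, 45) = 1369 - 1*45*(-119) = 1369 + 5355 = 6724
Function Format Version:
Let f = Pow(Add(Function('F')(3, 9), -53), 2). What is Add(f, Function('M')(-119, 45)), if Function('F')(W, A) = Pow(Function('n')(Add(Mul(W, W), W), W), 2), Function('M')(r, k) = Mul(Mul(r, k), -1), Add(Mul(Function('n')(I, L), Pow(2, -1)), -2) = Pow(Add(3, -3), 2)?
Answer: 6724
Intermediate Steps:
Function('n')(I, L) = 4 (Function('n')(I, L) = Add(4, Mul(2, Pow(Add(3, -3), 2))) = Add(4, Mul(2, Pow(0, 2))) = Add(4, Mul(2, 0)) = Add(4, 0) = 4)
Function('M')(r, k) = Mul(-1, k, r) (Function('M')(r, k) = Mul(Mul(k, r), -1) = Mul(-1, k, r))
Function('F')(W, A) = 16 (Function('F')(W, A) = Pow(4, 2) = 16)
f = 1369 (f = Pow(Add(16, -53), 2) = Pow(-37, 2) = 1369)
Add(f, Function('M')(-119, 45)) = Add(1369, Mul(-1, 45, -119)) = Add(1369, 5355) = 6724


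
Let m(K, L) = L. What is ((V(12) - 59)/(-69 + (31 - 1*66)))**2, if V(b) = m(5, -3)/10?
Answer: 351649/1081600 ≈ 0.32512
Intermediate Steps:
V(b) = -3/10
((V(12) - 59)/(-69 + (31 - 1*66)))**2 = ((-3/10 - 59)/(-69 + (31 - 1*66)))**2 = (-593/(10*(-69 + (31 - 66))))**2 = (-593/(10*(-69 - 35)))**2 = (-593/10/(-104))**2 = (-593/10*(-1/104))**2 = (593/1040)**2 = 351649/1081600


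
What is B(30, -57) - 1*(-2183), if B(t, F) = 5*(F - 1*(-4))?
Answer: 1918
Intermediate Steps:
B(t, F) = 20 + 5*F (B(t, F) = 5*(F + 4) = 5*(4 + F) = 20 + 5*F)
B(30, -57) - 1*(-2183) = (20 + 5*(-57)) - 1*(-2183) = (20 - 285) + 2183 = -265 + 2183 = 1918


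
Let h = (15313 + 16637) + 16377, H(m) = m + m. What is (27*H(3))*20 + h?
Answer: 51567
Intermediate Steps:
H(m) = 2*m
h = 48327 (h = 31950 + 16377 = 48327)
(27*H(3))*20 + h = (27*(2*3))*20 + 48327 = (27*6)*20 + 48327 = 162*20 + 48327 = 3240 + 48327 = 51567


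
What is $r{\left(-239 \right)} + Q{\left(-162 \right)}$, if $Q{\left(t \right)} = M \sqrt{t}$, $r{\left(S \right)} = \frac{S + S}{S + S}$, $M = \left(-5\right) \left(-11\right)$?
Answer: $1 + 495 i \sqrt{2} \approx 1.0 + 700.04 i$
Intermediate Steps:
$M = 55$
$r{\left(S \right)} = 1$ ($r{\left(S \right)} = \frac{2 S}{2 S} = 2 S \frac{1}{2 S} = 1$)
$Q{\left(t \right)} = 55 \sqrt{t}$
$r{\left(-239 \right)} + Q{\left(-162 \right)} = 1 + 55 \sqrt{-162} = 1 + 55 \cdot 9 i \sqrt{2} = 1 + 495 i \sqrt{2}$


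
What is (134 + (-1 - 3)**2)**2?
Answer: 22500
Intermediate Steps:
(134 + (-1 - 3)**2)**2 = (134 + (-4)**2)**2 = (134 + 16)**2 = 150**2 = 22500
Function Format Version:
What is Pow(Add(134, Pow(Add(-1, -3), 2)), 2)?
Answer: 22500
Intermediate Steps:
Pow(Add(134, Pow(Add(-1, -3), 2)), 2) = Pow(Add(134, Pow(-4, 2)), 2) = Pow(Add(134, 16), 2) = Pow(150, 2) = 22500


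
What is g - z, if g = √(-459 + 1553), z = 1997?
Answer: -1997 + √1094 ≈ -1963.9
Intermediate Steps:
g = √1094 ≈ 33.076
g - z = √1094 - 1*1997 = √1094 - 1997 = -1997 + √1094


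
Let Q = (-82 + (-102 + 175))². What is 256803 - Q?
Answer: 256722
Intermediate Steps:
Q = 81 (Q = (-82 + 73)² = (-9)² = 81)
256803 - Q = 256803 - 1*81 = 256803 - 81 = 256722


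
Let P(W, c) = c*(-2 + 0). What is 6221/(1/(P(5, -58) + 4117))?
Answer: 26333493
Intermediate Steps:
P(W, c) = -2*c (P(W, c) = c*(-2) = -2*c)
6221/(1/(P(5, -58) + 4117)) = 6221/(1/(-2*(-58) + 4117)) = 6221/(1/(116 + 4117)) = 6221/(1/4233) = 6221*4233 = 26333493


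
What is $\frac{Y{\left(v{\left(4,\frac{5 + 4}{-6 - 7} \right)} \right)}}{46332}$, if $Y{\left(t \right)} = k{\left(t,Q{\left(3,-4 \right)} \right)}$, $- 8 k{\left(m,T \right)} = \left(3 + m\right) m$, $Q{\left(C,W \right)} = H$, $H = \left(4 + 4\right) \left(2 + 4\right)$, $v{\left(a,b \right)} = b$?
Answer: $\frac{5}{1160016} \approx 4.3103 \cdot 10^{-6}$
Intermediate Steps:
$H = 48$ ($H = 8 \cdot 6 = 48$)
$Q{\left(C,W \right)} = 48$
$k{\left(m,T \right)} = - \frac{m \left(3 + m\right)}{8}$ ($k{\left(m,T \right)} = - \frac{\left(3 + m\right) m}{8} = - \frac{m \left(3 + m\right)}{8}$)
$Y{\left(t \right)} = - \frac{t \left(3 + t\right)}{8}$
$\frac{Y{\left(v{\left(4,\frac{5 + 4}{-6 - 7} \right)} \right)}}{46332} = \frac{\left(- \frac{1}{8}\right) \frac{5 + 4}{-6 - 7} \left(3 + \frac{5 + 4}{-6 - 7}\right)}{46332} = - \frac{\frac{9}{-13} \left(3 + \frac{9}{-13}\right)}{8} \cdot \frac{1}{46332} = - \frac{9 \left(- \frac{1}{13}\right) \left(3 + 9 \left(- \frac{1}{13}\right)\right)}{8} \cdot \frac{1}{46332} = \left(- \frac{1}{8}\right) \left(- \frac{9}{13}\right) \left(3 - \frac{9}{13}\right) \frac{1}{46332} = \left(- \frac{1}{8}\right) \left(- \frac{9}{13}\right) \frac{30}{13} \cdot \frac{1}{46332} = \frac{135}{676} \cdot \frac{1}{46332} = \frac{5}{1160016}$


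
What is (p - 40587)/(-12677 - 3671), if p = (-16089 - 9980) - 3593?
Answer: 70249/16348 ≈ 4.2971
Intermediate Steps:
p = -29662 (p = -26069 - 3593 = -29662)
(p - 40587)/(-12677 - 3671) = (-29662 - 40587)/(-12677 - 3671) = -70249/(-16348) = -70249*(-1/16348) = 70249/16348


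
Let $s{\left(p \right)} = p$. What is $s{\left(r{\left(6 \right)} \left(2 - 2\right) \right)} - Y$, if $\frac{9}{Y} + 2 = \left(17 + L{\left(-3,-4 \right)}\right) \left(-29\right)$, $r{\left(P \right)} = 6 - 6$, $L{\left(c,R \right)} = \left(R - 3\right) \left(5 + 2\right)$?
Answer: $- \frac{9}{926} \approx -0.0097192$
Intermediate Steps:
$L{\left(c,R \right)} = -21 + 7 R$ ($L{\left(c,R \right)} = \left(-3 + R\right) 7 = -21 + 7 R$)
$r{\left(P \right)} = 0$ ($r{\left(P \right)} = 6 - 6 = 0$)
$Y = \frac{9}{926}$ ($Y = \frac{9}{-2 + \left(17 + \left(-21 + 7 \left(-4\right)\right)\right) \left(-29\right)} = \frac{9}{-2 + \left(17 - 49\right) \left(-29\right)} = \frac{9}{-2 - -928} = \frac{9}{-2 + 928} = \frac{9}{926} \approx 0.0097192$)
$s{\left(r{\left(6 \right)} \left(2 - 2\right) \right)} - Y = 0 \left(2 - 2\right) - \frac{9}{926} = 0 \cdot 0 - \frac{9}{926} = 0 - \frac{9}{926} = - \frac{9}{926}$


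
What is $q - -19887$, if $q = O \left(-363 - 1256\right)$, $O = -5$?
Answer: $27982$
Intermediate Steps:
$q = 8095$ ($q = - 5 \left(-363 - 1256\right) = \left(-5\right) \left(-1619\right) = 8095$)
$q - -19887 = 8095 - -19887 = 8095 + 19887 = 27982$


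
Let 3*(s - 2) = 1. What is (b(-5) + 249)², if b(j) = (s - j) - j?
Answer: 614656/9 ≈ 68295.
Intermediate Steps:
s = 7/3 (s = 2 + (⅓)*1 = 2 + ⅓ = 7/3 ≈ 2.3333)
b(j) = 7/3 - 2*j (b(j) = (7/3 - j) - j = 7/3 - 2*j)
(b(-5) + 249)² = ((7/3 - 2*(-5)) + 249)² = ((7/3 + 10) + 249)² = (37/3 + 249)² = (784/3)² = 614656/9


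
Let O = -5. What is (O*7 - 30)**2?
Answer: 4225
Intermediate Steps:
(O*7 - 30)**2 = (-5*7 - 30)**2 = (-35 - 30)**2 = (-65)**2 = 4225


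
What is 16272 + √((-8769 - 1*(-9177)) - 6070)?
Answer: 16272 + I*√5662 ≈ 16272.0 + 75.246*I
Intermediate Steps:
16272 + √((-8769 - 1*(-9177)) - 6070) = 16272 + √((-8769 + 9177) - 6070) = 16272 + √(408 - 6070) = 16272 + √(-5662) = 16272 + I*√5662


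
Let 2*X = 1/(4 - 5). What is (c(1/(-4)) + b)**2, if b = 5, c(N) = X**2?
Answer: 441/16 ≈ 27.563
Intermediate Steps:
X = -1/2 (X = 1/(2*(4 - 5)) = (1/2)/(-1) = (1/2)*(-1) = -1/2 ≈ -0.50000)
c(N) = 1/4 (c(N) = (-1/2)**2 = 1/4)
(c(1/(-4)) + b)**2 = (1/4 + 5)**2 = (21/4)**2 = 441/16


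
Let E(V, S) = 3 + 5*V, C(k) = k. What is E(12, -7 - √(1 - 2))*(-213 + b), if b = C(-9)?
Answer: -13986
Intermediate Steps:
b = -9
E(12, -7 - √(1 - 2))*(-213 + b) = (3 + 5*12)*(-213 - 9) = (3 + 60)*(-222) = 63*(-222) = -13986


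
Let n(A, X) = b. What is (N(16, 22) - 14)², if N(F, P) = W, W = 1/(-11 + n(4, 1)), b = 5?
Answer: 7225/36 ≈ 200.69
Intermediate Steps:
n(A, X) = 5
W = -⅙ (W = 1/(-11 + 5) = 1/(-6) = -⅙ ≈ -0.16667)
N(F, P) = -⅙
(N(16, 22) - 14)² = (-⅙ - 14)² = (-85/6)² = 7225/36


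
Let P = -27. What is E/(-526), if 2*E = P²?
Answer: -729/1052 ≈ -0.69297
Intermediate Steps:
E = 729/2 (E = (½)*(-27)² = (½)*729 = 729/2 ≈ 364.50)
E/(-526) = (729/2)/(-526) = (729/2)*(-1/526) = -729/1052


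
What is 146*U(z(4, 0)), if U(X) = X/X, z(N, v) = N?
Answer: 146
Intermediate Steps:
U(X) = 1
146*U(z(4, 0)) = 146*1 = 146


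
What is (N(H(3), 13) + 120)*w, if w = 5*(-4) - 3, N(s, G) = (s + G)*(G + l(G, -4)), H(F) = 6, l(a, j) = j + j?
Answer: -4945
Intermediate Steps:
l(a, j) = 2*j
N(s, G) = (-8 + G)*(G + s) (N(s, G) = (s + G)*(G + 2*(-4)) = (G + s)*(G - 8) = (G + s)*(-8 + G) = (-8 + G)*(G + s))
w = -23 (w = -20 - 3 = -23)
(N(H(3), 13) + 120)*w = ((13² - 8*13 - 8*6 + 13*6) + 120)*(-23) = ((169 - 104 - 48 + 78) + 120)*(-23) = (95 + 120)*(-23) = 215*(-23) = -4945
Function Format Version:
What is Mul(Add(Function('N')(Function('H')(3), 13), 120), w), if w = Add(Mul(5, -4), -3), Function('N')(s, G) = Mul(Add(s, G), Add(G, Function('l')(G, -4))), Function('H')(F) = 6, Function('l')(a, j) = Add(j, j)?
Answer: -4945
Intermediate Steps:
Function('l')(a, j) = Mul(2, j)
Function('N')(s, G) = Mul(Add(-8, G), Add(G, s)) (Function('N')(s, G) = Mul(Add(s, G), Add(G, Mul(2, -4))) = Mul(Add(G, s), Add(G, -8)) = Mul(Add(G, s), Add(-8, G)) = Mul(Add(-8, G), Add(G, s)))
w = -23 (w = Add(-20, -3) = -23)
Mul(Add(Function('N')(Function('H')(3), 13), 120), w) = Mul(Add(Add(Pow(13, 2), Mul(-8, 13), Mul(-8, 6), Mul(13, 6)), 120), -23) = Mul(Add(Add(169, -104, -48, 78), 120), -23) = Mul(Add(95, 120), -23) = Mul(215, -23) = -4945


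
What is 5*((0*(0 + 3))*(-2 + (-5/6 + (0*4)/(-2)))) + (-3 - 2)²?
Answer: 25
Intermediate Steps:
5*((0*(0 + 3))*(-2 + (-5/6 + (0*4)/(-2)))) + (-3 - 2)² = 5*((0*3)*(-2 + (-5*⅙ + 0*(-½)))) + (-5)² = 5*(0*(-2 + (-⅚ + 0))) + 25 = 5*(0*(-2 - ⅚)) + 25 = 5*(0*(-17/6)) + 25 = 5*0 + 25 = 0 + 25 = 25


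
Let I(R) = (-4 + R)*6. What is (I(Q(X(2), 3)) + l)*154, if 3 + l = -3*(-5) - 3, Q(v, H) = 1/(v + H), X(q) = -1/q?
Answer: -9702/5 ≈ -1940.4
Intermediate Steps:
Q(v, H) = 1/(H + v)
I(R) = -24 + 6*R
l = 9 (l = -3 + (-3*(-5) - 3) = -3 + (15 - 3) = -3 + 12 = 9)
(I(Q(X(2), 3)) + l)*154 = ((-24 + 6/(3 - 1/2)) + 9)*154 = ((-24 + 6/(5/2)) + 9)*154 = ((-24 + 6*(2/5)) + 9)*154 = ((-24 + 12/5) + 9)*154 = (-108/5 + 9)*154 = -63/5*154 = -9702/5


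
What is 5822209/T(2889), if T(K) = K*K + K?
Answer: 5822209/8349210 ≈ 0.69734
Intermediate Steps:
T(K) = K + K² (T(K) = K² + K = K + K²)
5822209/T(2889) = 5822209/((2889*(1 + 2889))) = 5822209/((2889*2890)) = 5822209/8349210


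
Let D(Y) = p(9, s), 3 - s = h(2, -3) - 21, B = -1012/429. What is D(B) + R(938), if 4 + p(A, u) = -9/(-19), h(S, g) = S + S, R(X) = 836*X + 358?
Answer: 14905927/19 ≈ 7.8452e+5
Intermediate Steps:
R(X) = 358 + 836*X
B = -92/39 (B = -1012*1/429 = -92/39 ≈ -2.3590)
h(S, g) = 2*S
s = 20 (s = 3 - (2*2 - 21) = 3 - (4 - 21) = 3 - 1*(-17) = 3 + 17 = 20)
p(A, u) = -67/19 (p(A, u) = -4 - 9/(-19) = -4 - 9*(-1/19) = -4 + 9/19 = -67/19)
D(Y) = -67/19
D(B) + R(938) = -67/19 + (358 + 836*938) = -67/19 + (358 + 784168) = -67/19 + 784526 = 14905927/19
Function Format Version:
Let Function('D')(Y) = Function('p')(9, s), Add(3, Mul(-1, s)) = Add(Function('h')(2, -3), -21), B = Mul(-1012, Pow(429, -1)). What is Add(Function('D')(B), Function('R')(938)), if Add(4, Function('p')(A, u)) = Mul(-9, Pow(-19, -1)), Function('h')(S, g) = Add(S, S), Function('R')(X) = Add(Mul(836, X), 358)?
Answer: Rational(14905927, 19) ≈ 7.8452e+5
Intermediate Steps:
Function('R')(X) = Add(358, Mul(836, X))
B = Rational(-92, 39) (B = Mul(-1012, Rational(1, 429)) = Rational(-92, 39) ≈ -2.3590)
Function('h')(S, g) = Mul(2, S)
s = 20 (s = Add(3, Mul(-1, Add(Mul(2, 2), -21))) = Add(3, Mul(-1, Add(4, -21))) = Add(3, Mul(-1, -17)) = Add(3, 17) = 20)
Function('p')(A, u) = Rational(-67, 19) (Function('p')(A, u) = Add(-4, Mul(-9, Pow(-19, -1))) = Add(-4, Mul(-9, Rational(-1, 19))) = Add(-4, Rational(9, 19)) = Rational(-67, 19))
Function('D')(Y) = Rational(-67, 19)
Add(Function('D')(B), Function('R')(938)) = Add(Rational(-67, 19), Add(358, Mul(836, 938))) = Add(Rational(-67, 19), Add(358, 784168)) = Add(Rational(-67, 19), 784526) = Rational(14905927, 19)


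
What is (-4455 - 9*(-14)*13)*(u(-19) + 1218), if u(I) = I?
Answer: -3377583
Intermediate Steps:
(-4455 - 9*(-14)*13)*(u(-19) + 1218) = (-4455 - 9*(-14)*13)*(-19 + 1218) = (-4455 + 126*13)*1199 = (-4455 + 1638)*1199 = -2817*1199 = -3377583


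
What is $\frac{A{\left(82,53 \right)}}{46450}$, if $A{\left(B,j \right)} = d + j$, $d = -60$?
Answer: $- \frac{7}{46450} \approx -0.0001507$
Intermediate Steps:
$A{\left(B,j \right)} = -60 + j$
$\frac{A{\left(82,53 \right)}}{46450} = \frac{-60 + 53}{46450} = \left(-7\right) \frac{1}{46450} = - \frac{7}{46450}$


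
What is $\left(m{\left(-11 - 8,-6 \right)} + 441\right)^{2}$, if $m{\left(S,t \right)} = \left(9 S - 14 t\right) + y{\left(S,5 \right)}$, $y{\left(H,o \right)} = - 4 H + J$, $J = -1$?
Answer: $184041$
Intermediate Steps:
$y{\left(H,o \right)} = -1 - 4 H$ ($y{\left(H,o \right)} = - 4 H - 1 = -1 - 4 H$)
$m{\left(S,t \right)} = -1 - 14 t + 5 S$ ($m{\left(S,t \right)} = \left(9 S - 14 t\right) - \left(1 + 4 S\right) = \left(- 14 t + 9 S\right) - \left(1 + 4 S\right) = -1 - 14 t + 5 S$)
$\left(m{\left(-11 - 8,-6 \right)} + 441\right)^{2} = \left(\left(-1 - -84 + 5 \left(-11 - 8\right)\right) + 441\right)^{2} = \left(\left(-1 + 84 + 5 \left(-11 - 8\right)\right) + 441\right)^{2} = \left(\left(-1 + 84 + 5 \left(-19\right)\right) + 441\right)^{2} = \left(\left(-1 + 84 - 95\right) + 441\right)^{2} = \left(-12 + 441\right)^{2} = 429^{2} = 184041$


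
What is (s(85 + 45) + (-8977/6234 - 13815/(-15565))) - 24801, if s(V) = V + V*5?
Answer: -466172864141/19406442 ≈ -24022.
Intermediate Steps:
s(V) = 6*V (s(V) = V + 5*V = 6*V)
(s(85 + 45) + (-8977/6234 - 13815/(-15565))) - 24801 = (6*(85 + 45) + (-8977/6234 - 13815/(-15565))) - 24801 = (6*130 + (-8977*1/6234 - 13815*(-1/15565))) - 24801 = (780 + (-8977/6234 + 2763/3113)) - 24801 = (780 - 10720859/19406442) - 24801 = 15126303901/19406442 - 24801 = -466172864141/19406442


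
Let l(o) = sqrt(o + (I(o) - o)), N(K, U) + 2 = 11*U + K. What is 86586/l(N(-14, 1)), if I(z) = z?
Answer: -86586*I*sqrt(5)/5 ≈ -38722.0*I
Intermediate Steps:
N(K, U) = -2 + K + 11*U (N(K, U) = -2 + (11*U + K) = -2 + (K + 11*U) = -2 + K + 11*U)
l(o) = sqrt(o) (l(o) = sqrt(o + (o - o)) = sqrt(o + 0) = sqrt(o))
86586/l(N(-14, 1)) = 86586/(sqrt(-2 - 14 + 11*1)) = 86586/(sqrt(-2 - 14 + 11)) = 86586/(sqrt(-5)) = 86586/((I*sqrt(5))) = 86586*(-I*sqrt(5)/5) = -86586*I*sqrt(5)/5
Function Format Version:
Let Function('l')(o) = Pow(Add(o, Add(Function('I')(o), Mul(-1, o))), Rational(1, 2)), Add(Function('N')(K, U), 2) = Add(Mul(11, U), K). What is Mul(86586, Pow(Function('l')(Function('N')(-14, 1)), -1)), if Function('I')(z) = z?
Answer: Mul(Rational(-86586, 5), I, Pow(5, Rational(1, 2))) ≈ Mul(-38722., I)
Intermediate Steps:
Function('N')(K, U) = Add(-2, K, Mul(11, U)) (Function('N')(K, U) = Add(-2, Add(Mul(11, U), K)) = Add(-2, Add(K, Mul(11, U))) = Add(-2, K, Mul(11, U)))
Function('l')(o) = Pow(o, Rational(1, 2)) (Function('l')(o) = Pow(Add(o, Add(o, Mul(-1, o))), Rational(1, 2)) = Pow(Add(o, 0), Rational(1, 2)) = Pow(o, Rational(1, 2)))
Mul(86586, Pow(Function('l')(Function('N')(-14, 1)), -1)) = Mul(86586, Pow(Pow(Add(-2, -14, Mul(11, 1)), Rational(1, 2)), -1)) = Mul(86586, Pow(Pow(Add(-2, -14, 11), Rational(1, 2)), -1)) = Mul(86586, Pow(Pow(-5, Rational(1, 2)), -1)) = Mul(86586, Pow(Mul(I, Pow(5, Rational(1, 2))), -1)) = Mul(86586, Mul(Rational(-1, 5), I, Pow(5, Rational(1, 2)))) = Mul(Rational(-86586, 5), I, Pow(5, Rational(1, 2)))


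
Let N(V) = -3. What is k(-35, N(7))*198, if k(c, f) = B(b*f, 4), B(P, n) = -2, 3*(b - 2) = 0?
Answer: -396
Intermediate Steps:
b = 2 (b = 2 + (⅓)*0 = 2 + 0 = 2)
k(c, f) = -2
k(-35, N(7))*198 = -2*198 = -396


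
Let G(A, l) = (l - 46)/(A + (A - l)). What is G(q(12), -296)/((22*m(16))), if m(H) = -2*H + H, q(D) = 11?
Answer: 57/18656 ≈ 0.0030553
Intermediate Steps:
G(A, l) = (-46 + l)/(-l + 2*A)
m(H) = -H
G(q(12), -296)/((22*m(16))) = ((-46 - 296)/(-1*(-296) + 2*11))/((22*(-1*16))) = (-342/(296 + 22))/((22*(-16))) = (-342/318)/(-352) = ((1/318)*(-342))*(-1/352) = -57/53*(-1/352) = 57/18656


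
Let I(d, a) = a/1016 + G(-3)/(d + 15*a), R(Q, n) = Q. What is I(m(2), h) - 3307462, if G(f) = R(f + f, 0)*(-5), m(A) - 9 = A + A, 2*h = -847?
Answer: -85212562199369/25763728 ≈ -3.3075e+6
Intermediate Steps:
h = -847/2 (h = (½)*(-847) = -847/2 ≈ -423.50)
m(A) = 9 + 2*A (m(A) = 9 + (A + A) = 9 + 2*A)
G(f) = -10*f (G(f) = (f + f)*(-5) = (2*f)*(-5) = -10*f)
I(d, a) = 30/(d + 15*a) + a/1016 (I(d, a) = a/1016 + (-10*(-3))/(d + 15*a) = a*(1/1016) + 30/(d + 15*a) = a/1016 + 30/(d + 15*a) = 30/(d + 15*a) + a/1016)
I(m(2), h) - 3307462 = (30480 + 15*(-847/2)² - 847*(9 + 2*2)/2)/(1016*((9 + 2*2) + 15*(-847/2))) - 3307462 = (30480 + 15*(717409/4) - 847*(9 + 4)/2)/(1016*((9 + 4) - 12705/2)) - 3307462 = (30480 + 10761135/4 - 847/2*13)/(1016*(13 - 12705/2)) - 3307462 = (30480 + 10761135/4 - 11011/2)/(1016*(-12679/2)) - 3307462 = (1/1016)*(-2/12679)*(10861033/4) - 3307462 = -10861033/25763728 - 3307462 = -85212562199369/25763728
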